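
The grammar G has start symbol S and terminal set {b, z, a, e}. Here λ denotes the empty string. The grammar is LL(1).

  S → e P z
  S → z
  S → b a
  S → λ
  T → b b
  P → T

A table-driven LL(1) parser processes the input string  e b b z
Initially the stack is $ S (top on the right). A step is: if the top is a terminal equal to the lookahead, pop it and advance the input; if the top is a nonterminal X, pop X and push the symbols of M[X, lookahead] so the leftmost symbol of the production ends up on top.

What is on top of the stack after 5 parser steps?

     Stack    Input      Action
  1  $ S      e b b z $  expand S → e P z
  2  $ z P e  e b b z $  match e
  3  $ z P    b b z $    expand P → T
  4  $ z T    b b z $    expand T → b b
  5  $ z b b  b b z $    match b
Stack after step 5: $ z b (top = b).

b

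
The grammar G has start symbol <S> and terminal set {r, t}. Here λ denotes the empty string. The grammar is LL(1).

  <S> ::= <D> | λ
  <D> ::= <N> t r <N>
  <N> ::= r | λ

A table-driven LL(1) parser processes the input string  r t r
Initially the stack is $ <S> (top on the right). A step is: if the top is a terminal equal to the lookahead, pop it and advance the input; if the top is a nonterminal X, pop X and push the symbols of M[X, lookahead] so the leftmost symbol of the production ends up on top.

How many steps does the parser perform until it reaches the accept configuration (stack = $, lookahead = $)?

7

     Stack          Input    Action
  1  $ <S>          r t r $  expand <S> ::= <D>
  2  $ <D>          r t r $  expand <D> ::= <N> t r <N>
  3  $ <N> r t <N>  r t r $  expand <N> ::= r
  4  $ <N> r t r    r t r $  match r
  5  $ <N> r t      t r $    match t
  6  $ <N> r        r $      match r
  7  $ <N>          $        expand <N> ::= λ
Accept reached after 7 steps.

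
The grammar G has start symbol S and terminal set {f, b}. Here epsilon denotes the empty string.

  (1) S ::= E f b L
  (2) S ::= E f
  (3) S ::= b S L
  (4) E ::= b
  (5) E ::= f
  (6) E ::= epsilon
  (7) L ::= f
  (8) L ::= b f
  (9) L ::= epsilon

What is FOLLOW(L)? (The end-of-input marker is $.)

{$, b, f}

FIRST(E): from E::=b we get {b}; from E::=f we get {f}; from E::=epsilon we get {epsilon}. So FIRST(E) = {epsilon, b, f}.
FIRST(L): from L::=f we get {f}; from L::=b f we get {b}; from L::=epsilon we get {epsilon}. So FIRST(L) = {epsilon, b, f}.
FIRST(S): from S::=E f b L we get {b, f}; from S::=E f we get {b, f}; from S::=b S L we get {b}. So FIRST(S) = {b, f}.
FOLLOW(S) includes $ since S is the start symbol.
FOLLOW(S): in S::=b S L, S is followed by L with FIRST {epsilon, b, f}; in S::=b S L, the suffix after S is nullable (adds nothing new). Thus FOLLOW(S) = {$, b, f}.
FOLLOW(E): in S::=E f b L, E is followed by f b L with FIRST {f}; in S::=E f, E is followed by f with FIRST {f}. Thus FOLLOW(E) = {f}.
FOLLOW(L): in S::=E f b L, the suffix after L is empty, so FOLLOW(L) ⊇ FOLLOW(S) = {$, b, f}; in S::=b S L, the suffix after L is empty, so FOLLOW(L) ⊇ FOLLOW(S) = {$, b, f}. Thus FOLLOW(L) = {$, b, f}.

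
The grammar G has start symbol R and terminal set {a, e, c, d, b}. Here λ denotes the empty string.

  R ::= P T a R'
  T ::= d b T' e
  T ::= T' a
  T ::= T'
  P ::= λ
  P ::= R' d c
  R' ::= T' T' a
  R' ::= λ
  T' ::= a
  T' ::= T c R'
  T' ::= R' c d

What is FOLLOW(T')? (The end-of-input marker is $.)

{a, c, d, e}

FIRST(R): from R::=P T a R' we get {a, c, d}. So FIRST(R) = {a, c, d}.
FIRST(T): from T::=d b T' e we get {d}; from T::=T' a we get {a, c, d}; from T::=T' we get {a, c, d}. So FIRST(T) = {a, c, d}.
FIRST(P): from P::=λ we get {λ}; from P::=R' d c we get {a, c, d}. So FIRST(P) = {λ, a, c, d}.
FIRST(R'): from R'::=T' T' a we get {a, c, d}; from R'::=λ we get {λ}. So FIRST(R') = {λ, a, c, d}.
FIRST(T'): from T'::=a we get {a}; from T'::=T c R' we get {a, c, d}; from T'::=R' c d we get {a, c, d}. So FIRST(T') = {a, c, d}.
FOLLOW(R) includes $ since R is the start symbol.
FOLLOW(R): R appears on no right-hand side. Thus FOLLOW(R) = {$}.
FOLLOW(T): in R::=P T a R', T is followed by a R' with FIRST {a}; in T'::=T c R', T is followed by c R' with FIRST {c}. Thus FOLLOW(T) = {a, c}.
FOLLOW(P): in R::=P T a R', P is followed by T a R' with FIRST {a, c, d}. Thus FOLLOW(P) = {a, c, d}.
FOLLOW(T'): in T::=d b T' e, T' is followed by e with FIRST {e}; in T::=T' a, T' is followed by a with FIRST {a}; in T::=T', the suffix after T' is empty, so FOLLOW(T') ⊇ FOLLOW(T) = {a, c}; in R'::=T' T' a (occurrence 1), T' is followed by T' a with FIRST {a, c, d}; in R'::=T' T' a (occurrence 2), T' is followed by a with FIRST {a}. Thus FOLLOW(T') = {a, c, d, e}.
FOLLOW(R'): in R::=P T a R', the suffix after R' is empty, so FOLLOW(R') ⊇ FOLLOW(R) = {$}; in P::=R' d c, R' is followed by d c with FIRST {d}; in T'::=T c R', the suffix after R' is empty, so FOLLOW(R') ⊇ FOLLOW(T') = {a, c, d, e}; in T'::=R' c d, R' is followed by c d with FIRST {c}. Thus FOLLOW(R') = {$, a, c, d, e}.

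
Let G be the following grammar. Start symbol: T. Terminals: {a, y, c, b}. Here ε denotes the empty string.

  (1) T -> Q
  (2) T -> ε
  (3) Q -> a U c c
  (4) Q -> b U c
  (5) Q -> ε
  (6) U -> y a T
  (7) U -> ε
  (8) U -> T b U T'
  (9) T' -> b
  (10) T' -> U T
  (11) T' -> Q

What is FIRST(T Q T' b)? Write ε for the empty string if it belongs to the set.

FIRST(Q): from Q->a U c c we get {a}; from Q->b U c we get {b}; from Q->ε we get {ε}. So FIRST(Q) = {ε, a, b}.
FIRST(T): from T->Q we get {ε, a, b}; from T->ε we get {ε}. So FIRST(T) = {ε, a, b}.
FIRST(U): from U->y a T we get {y}; from U->ε we get {ε}; from U->T b U T' we get {a, b}. So FIRST(U) = {ε, a, b, y}.
FIRST(T'): from T'->b we get {b}; from T'->U T we get {ε, a, b, y}; from T'->Q we get {ε, a, b}. So FIRST(T') = {ε, a, b, y}.
FIRST(T Q T' b): take FIRST of each symbol in turn, carrying on past any symbol whose FIRST contains ε; result {a, b, y}.

{a, b, y}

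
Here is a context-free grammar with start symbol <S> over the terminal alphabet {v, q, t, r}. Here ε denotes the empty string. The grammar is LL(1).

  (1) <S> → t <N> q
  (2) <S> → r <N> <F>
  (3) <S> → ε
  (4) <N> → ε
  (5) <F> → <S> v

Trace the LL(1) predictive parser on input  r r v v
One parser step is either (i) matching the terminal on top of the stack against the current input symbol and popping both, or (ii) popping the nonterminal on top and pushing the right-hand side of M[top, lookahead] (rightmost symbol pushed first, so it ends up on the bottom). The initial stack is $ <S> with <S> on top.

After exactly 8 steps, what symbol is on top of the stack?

     Stack          Input      Action
  1  $ <S>          r r v v $  expand <S> → r <N> <F>
  2  $ <F> <N> r    r r v v $  match r
  3  $ <F> <N>      r v v $    expand <N> → ε
  4  $ <F>          r v v $    expand <F> → <S> v
  5  $ v <S>        r v v $    expand <S> → r <N> <F>
  6  $ v <F> <N> r  r v v $    match r
  7  $ v <F> <N>    v v $      expand <N> → ε
  8  $ v <F>        v v $      expand <F> → <S> v
Stack after step 8: $ v v <S> (top = <S>).

<S>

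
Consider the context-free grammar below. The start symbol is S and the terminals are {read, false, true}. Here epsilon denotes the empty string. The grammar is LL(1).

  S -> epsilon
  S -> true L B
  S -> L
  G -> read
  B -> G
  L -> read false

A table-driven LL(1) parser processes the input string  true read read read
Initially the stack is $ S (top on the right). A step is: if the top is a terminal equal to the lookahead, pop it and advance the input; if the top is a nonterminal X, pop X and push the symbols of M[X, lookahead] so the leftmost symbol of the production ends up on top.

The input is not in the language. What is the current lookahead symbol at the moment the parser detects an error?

step 1: stack=$ S  input=true read read read $  — expand S -> true L B
step 2: stack=$ B L true  input=true read read read $  — match true
step 3: stack=$ B L  input=read read read $  — expand L -> read false
step 4: stack=$ B false read  input=read read read $  — match read
step 5: stack=$ B false  input=read read $  — error: top is terminal false but lookahead is read

read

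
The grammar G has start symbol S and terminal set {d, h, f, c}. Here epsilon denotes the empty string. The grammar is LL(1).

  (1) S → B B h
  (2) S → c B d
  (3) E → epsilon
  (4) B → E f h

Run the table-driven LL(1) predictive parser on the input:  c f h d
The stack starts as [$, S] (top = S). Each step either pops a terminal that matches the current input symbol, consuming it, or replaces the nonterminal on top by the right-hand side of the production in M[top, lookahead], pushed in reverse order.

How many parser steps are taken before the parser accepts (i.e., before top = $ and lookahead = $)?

     Stack      Input      Action
  1  $ S        c f h d $  expand S → c B d
  2  $ d B c    c f h d $  match c
  3  $ d B      f h d $    expand B → E f h
  4  $ d h f E  f h d $    expand E → epsilon
  5  $ d h f    f h d $    match f
  6  $ d h      h d $      match h
  7  $ d        d $        match d
Accept reached after 7 steps.

7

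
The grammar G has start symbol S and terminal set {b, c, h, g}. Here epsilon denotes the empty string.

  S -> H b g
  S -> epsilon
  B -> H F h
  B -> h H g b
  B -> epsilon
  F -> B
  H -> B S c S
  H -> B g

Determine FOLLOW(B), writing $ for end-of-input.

{c, g, h}

FIRST(S): from S->H b g we get {c, g, h}; from S->epsilon we get {epsilon}. So FIRST(S) = {epsilon, c, g, h}.
FIRST(B): from B->H F h we get {c, g, h}; from B->h H g b we get {h}; from B->epsilon we get {epsilon}. So FIRST(B) = {epsilon, c, g, h}.
FIRST(F): from F->B we get {epsilon, c, g, h}. So FIRST(F) = {epsilon, c, g, h}.
FIRST(H): from H->B S c S we get {c, g, h}; from H->B g we get {c, g, h}. So FIRST(H) = {c, g, h}.
FOLLOW(S) includes $ since S is the start symbol.
FOLLOW(F): in B->H F h, F is followed by h with FIRST {h}. Thus FOLLOW(F) = {h}.
FOLLOW(B): in F->B, the suffix after B is empty, so FOLLOW(B) ⊇ FOLLOW(F) = {h}; in H->B S c S, B is followed by S c S with FIRST {c, g, h}; in H->B g, B is followed by g with FIRST {g}. Thus FOLLOW(B) = {c, g, h}.
FOLLOW(H): in S->H b g, H is followed by b g with FIRST {b}; in B->H F h, H is followed by F h with FIRST {c, g, h}; in B->h H g b, H is followed by g b with FIRST {g}. Thus FOLLOW(H) = {b, c, g, h}.
FOLLOW(S): in H->B S c S (occurrence 1), S is followed by c S with FIRST {c}; in H->B S c S (occurrence 2), the suffix after S is empty, so FOLLOW(S) ⊇ FOLLOW(H) = {b, c, g, h}. Thus FOLLOW(S) = {$, b, c, g, h}.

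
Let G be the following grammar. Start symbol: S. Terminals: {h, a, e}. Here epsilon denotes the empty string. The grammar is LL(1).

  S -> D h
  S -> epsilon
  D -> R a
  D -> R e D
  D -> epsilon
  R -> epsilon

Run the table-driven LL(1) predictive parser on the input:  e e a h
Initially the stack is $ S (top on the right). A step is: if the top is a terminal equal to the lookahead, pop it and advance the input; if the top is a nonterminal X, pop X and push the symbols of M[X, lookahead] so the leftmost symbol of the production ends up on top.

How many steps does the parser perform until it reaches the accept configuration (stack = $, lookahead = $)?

step 1: stack=$ S  input=e e a h $  — expand S -> D h
step 2: stack=$ h D  input=e e a h $  — expand D -> R e D
step 3: stack=$ h D e R  input=e e a h $  — expand R -> epsilon
step 4: stack=$ h D e  input=e e a h $  — match e
step 5: stack=$ h D  input=e a h $  — expand D -> R e D
step 6: stack=$ h D e R  input=e a h $  — expand R -> epsilon
step 7: stack=$ h D e  input=e a h $  — match e
step 8: stack=$ h D  input=a h $  — expand D -> R a
step 9: stack=$ h a R  input=a h $  — expand R -> epsilon
step 10: stack=$ h a  input=a h $  — match a
step 11: stack=$ h  input=h $  — match h
Accept reached after 11 steps.

11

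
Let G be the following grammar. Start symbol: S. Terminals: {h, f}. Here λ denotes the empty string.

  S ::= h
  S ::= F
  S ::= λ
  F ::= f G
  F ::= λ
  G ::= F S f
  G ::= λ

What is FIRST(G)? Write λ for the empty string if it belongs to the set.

FIRST(F) = {λ, f}
FIRST(S) = {λ, f, h}  (via F)
FIRST(G) = {λ, f, h}  (via F S f)

{λ, f, h}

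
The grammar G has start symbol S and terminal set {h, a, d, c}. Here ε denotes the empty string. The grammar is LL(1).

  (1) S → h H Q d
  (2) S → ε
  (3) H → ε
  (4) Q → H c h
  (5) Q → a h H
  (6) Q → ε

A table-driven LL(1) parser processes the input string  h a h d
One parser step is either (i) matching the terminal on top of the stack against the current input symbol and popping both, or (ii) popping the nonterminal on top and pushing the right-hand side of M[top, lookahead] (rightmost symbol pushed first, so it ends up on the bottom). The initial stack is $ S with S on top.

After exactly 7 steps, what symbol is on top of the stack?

d

     Stack      Input      Action
  1  $ S        h a h d $  expand S → h H Q d
  2  $ d Q H h  h a h d $  match h
  3  $ d Q H    a h d $    expand H → ε
  4  $ d Q      a h d $    expand Q → a h H
  5  $ d H h a  a h d $    match a
  6  $ d H h    h d $      match h
  7  $ d H      d $        expand H → ε
Stack after step 7: $ d (top = d).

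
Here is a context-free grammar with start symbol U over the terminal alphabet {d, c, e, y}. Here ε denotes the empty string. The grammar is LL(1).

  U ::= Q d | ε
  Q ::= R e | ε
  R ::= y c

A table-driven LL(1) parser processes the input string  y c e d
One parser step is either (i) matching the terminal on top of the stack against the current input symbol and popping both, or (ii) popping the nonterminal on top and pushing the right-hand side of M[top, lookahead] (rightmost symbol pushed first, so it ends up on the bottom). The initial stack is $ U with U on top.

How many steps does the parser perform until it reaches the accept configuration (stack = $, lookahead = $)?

7

     Stack      Input      Action
  1  $ U        y c e d $  expand U ::= Q d
  2  $ d Q      y c e d $  expand Q ::= R e
  3  $ d e R    y c e d $  expand R ::= y c
  4  $ d e c y  y c e d $  match y
  5  $ d e c    c e d $    match c
  6  $ d e      e d $      match e
  7  $ d        d $        match d
Accept reached after 7 steps.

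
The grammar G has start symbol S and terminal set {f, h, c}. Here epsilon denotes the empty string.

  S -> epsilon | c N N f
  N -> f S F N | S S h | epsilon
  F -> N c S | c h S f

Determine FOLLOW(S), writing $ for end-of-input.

{$, c, f, h}

FIRST(S): from S->epsilon we get {epsilon}; from S->c N N f we get {c}. So FIRST(S) = {epsilon, c}.
FIRST(N): from N->f S F N we get {f}; from N->S S h we get {c, h}; from N->epsilon we get {epsilon}. So FIRST(N) = {epsilon, c, f, h}.
FIRST(F): from F->N c S we get {c, f, h}; from F->c h S f we get {c}. So FIRST(F) = {c, f, h}.
FOLLOW(S) includes $ since S is the start symbol.
FOLLOW(N): in S->c N N f (occurrence 1), N is followed by N f with FIRST {c, f, h}; in S->c N N f (occurrence 2), N is followed by f with FIRST {f}; in N->f S F N, the suffix after N is empty (adds nothing new); in F->N c S, N is followed by c S with FIRST {c}. Thus FOLLOW(N) = {c, f, h}.
FOLLOW(F): in N->f S F N, F is followed by N with FIRST {epsilon, c, f, h}; in N->f S F N, the suffix after F is nullable, so FOLLOW(F) ⊇ FOLLOW(N) = {c, f, h}. Thus FOLLOW(F) = {c, f, h}.
FOLLOW(S): in N->f S F N, S is followed by F N with FIRST {c, f, h}; in N->S S h (occurrence 1), S is followed by S h with FIRST {c, h}; in N->S S h (occurrence 2), S is followed by h with FIRST {h}; in F->N c S, the suffix after S is empty, so FOLLOW(S) ⊇ FOLLOW(F) = {c, f, h}; in F->c h S f, S is followed by f with FIRST {f}. Thus FOLLOW(S) = {$, c, f, h}.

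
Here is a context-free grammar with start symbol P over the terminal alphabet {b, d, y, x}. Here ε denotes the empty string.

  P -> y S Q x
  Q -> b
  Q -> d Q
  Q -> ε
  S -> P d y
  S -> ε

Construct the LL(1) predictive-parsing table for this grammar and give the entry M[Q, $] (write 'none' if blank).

none

FIRST(P) = {y}
FIRST(Q) = {ε, b, d}
FIRST(S) = {ε, y}  (via P d y)
FOLLOW(P) includes $ since P is the start symbol.
FOLLOW(Q): in P->y S Q x, Q is followed by x with FIRST {x}; in Q->d Q, the suffix after Q is empty (adds nothing new). Thus FOLLOW(Q) = {x}.
For Q -> b: FIRST(b) = {b}, so it goes in M[Q, t] for t ∈ {b}.
For Q -> d Q: FIRST(d Q) = {d}, so it goes in M[Q, t] for t ∈ {d}.
For Q -> ε: FIRST(ε) = {ε}, so it goes in M[Q, t] for t ∈ {}; since ε ∈ FIRST, also for every t ∈ FOLLOW(Q) = {x}.
None of these place a production in M[Q, $].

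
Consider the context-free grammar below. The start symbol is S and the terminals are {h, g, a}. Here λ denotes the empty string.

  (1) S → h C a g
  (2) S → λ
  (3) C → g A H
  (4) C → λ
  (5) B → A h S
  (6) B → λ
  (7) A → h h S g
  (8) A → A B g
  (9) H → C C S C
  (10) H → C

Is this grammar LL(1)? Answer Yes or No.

No

FIRST(S) = {λ, h}
FIRST(C) = {λ, g}
FIRST(B) = {λ, h}
FIRST(A) = {h}
FIRST(H) = {λ, g, h}
FOLLOW(S) = {$, a, g, h}
FOLLOW(C) = {a, g, h}
FOLLOW(B) = {g}
FOLLOW(A) = {a, g, h}
FOLLOW(H) = {a, g, h}
Cell M[A, h] receives both A → h h S g and A → A B g — the grammar is not LL(1).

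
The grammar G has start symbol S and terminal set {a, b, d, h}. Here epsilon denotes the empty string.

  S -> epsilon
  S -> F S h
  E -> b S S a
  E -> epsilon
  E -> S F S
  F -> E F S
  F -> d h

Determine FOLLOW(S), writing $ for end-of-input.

FIRST(S) = {epsilon, b, d}  (via F S h)
FIRST(E) = {epsilon, b, d}  (via S F S)
FIRST(F) = {b, d}  (via E F S)
FOLLOW(S) includes $ since S is the start symbol.
FOLLOW(E): in F->E F S, E is followed by F S with FIRST {b, d}. Thus FOLLOW(E) = {b, d}.
FOLLOW(F): in S->F S h, F is followed by S h with FIRST {b, d, h}; in E->S F S, F is followed by S with FIRST {epsilon, b, d}; in E->S F S, the suffix after F is nullable, so FOLLOW(F) ⊇ FOLLOW(E) = {b, d}; in F->E F S, F is followed by S with FIRST {epsilon, b, d}; in F->E F S, the suffix after F is nullable (adds nothing new). Thus FOLLOW(F) = {b, d, h}.
FOLLOW(S): in S->F S h, S is followed by h with FIRST {h}; in E->b S S a (occurrence 1), S is followed by S a with FIRST {a, b, d}; in E->b S S a (occurrence 2), S is followed by a with FIRST {a}; in E->S F S (occurrence 1), S is followed by F S with FIRST {b, d}; in E->S F S (occurrence 2), the suffix after S is empty, so FOLLOW(S) ⊇ FOLLOW(E) = {b, d}; in F->E F S, the suffix after S is empty, so FOLLOW(S) ⊇ FOLLOW(F) = {b, d, h}. Thus FOLLOW(S) = {$, a, b, d, h}.

{$, a, b, d, h}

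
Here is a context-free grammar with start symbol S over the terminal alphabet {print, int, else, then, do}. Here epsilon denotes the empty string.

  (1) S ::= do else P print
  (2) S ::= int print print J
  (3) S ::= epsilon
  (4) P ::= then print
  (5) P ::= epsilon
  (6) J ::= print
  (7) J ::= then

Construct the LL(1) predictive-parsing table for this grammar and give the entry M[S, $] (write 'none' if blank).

S ::= epsilon

FIRST(S): from S::=do else P print we get {do}; from S::=int print print J we get {int}; from S::=epsilon we get {epsilon}. So FIRST(S) = {epsilon, do, int}.
FIRST(P): from P::=then print we get {then}; from P::=epsilon we get {epsilon}. So FIRST(P) = {epsilon, then}.
FIRST(J): from J::=print we get {print}; from J::=then we get {then}. So FIRST(J) = {print, then}.
FOLLOW(S) includes $ since S is the start symbol.
FOLLOW(S): S appears on no right-hand side. Thus FOLLOW(S) = {$}.
For S ::= do else P print: FIRST(do else P print) = {do}, so it goes in M[S, t] for t ∈ {do}.
For S ::= int print print J: FIRST(int print print J) = {int}, so it goes in M[S, t] for t ∈ {int}.
For S ::= epsilon: FIRST(epsilon) = {epsilon}, so it goes in M[S, t] for t ∈ {}; since epsilon ∈ FIRST, also for every t ∈ FOLLOW(S) = {$}.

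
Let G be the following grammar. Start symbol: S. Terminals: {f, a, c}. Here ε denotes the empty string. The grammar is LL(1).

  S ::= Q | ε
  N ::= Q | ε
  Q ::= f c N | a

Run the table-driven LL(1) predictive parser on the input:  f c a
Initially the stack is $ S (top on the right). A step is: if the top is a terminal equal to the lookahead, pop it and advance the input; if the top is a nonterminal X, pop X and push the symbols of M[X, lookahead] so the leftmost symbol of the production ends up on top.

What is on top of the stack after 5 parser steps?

step 1: stack=$ S  input=f c a $  — expand S ::= Q
step 2: stack=$ Q  input=f c a $  — expand Q ::= f c N
step 3: stack=$ N c f  input=f c a $  — match f
step 4: stack=$ N c  input=c a $  — match c
step 5: stack=$ N  input=a $  — expand N ::= Q
Stack after step 5: $ Q (top = Q).

Q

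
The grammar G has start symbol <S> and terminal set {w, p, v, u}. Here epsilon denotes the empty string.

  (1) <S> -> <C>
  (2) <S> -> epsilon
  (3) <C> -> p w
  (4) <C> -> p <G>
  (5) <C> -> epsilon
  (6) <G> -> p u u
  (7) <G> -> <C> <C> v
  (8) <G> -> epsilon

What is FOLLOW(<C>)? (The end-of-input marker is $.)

{$, p, v}

FIRST(<C>) = {epsilon, p}
FIRST(<S>) = {epsilon, p}  (via <C>)
FIRST(<G>) = {epsilon, p, v}  (via <C> <C> v)
FOLLOW(<S>) includes $ since <S> is the start symbol.
FOLLOW(<S>): <S> appears on no right-hand side. Thus FOLLOW(<S>) = {$}.
FOLLOW(<C>): in <S>-><C>, the suffix after <C> is empty, so FOLLOW(<C>) ⊇ FOLLOW(<S>) = {$}; in <G>-><C> <C> v (occurrence 1), <C> is followed by <C> v with FIRST {p, v}; in <G>-><C> <C> v (occurrence 2), <C> is followed by v with FIRST {v}. Thus FOLLOW(<C>) = {$, p, v}.
FOLLOW(<G>): in <C>->p <G>, the suffix after <G> is empty, so FOLLOW(<G>) ⊇ FOLLOW(<C>) = {$, p, v}. Thus FOLLOW(<G>) = {$, p, v}.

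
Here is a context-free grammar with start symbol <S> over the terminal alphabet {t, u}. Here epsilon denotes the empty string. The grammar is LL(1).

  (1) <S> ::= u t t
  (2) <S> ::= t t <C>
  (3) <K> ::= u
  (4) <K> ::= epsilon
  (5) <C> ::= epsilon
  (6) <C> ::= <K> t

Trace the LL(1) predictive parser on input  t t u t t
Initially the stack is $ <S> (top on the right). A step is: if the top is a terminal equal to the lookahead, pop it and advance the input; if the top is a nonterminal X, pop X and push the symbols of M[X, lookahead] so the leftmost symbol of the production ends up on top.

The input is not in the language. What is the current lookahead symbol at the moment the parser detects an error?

t

     Stack      Input        Action
  1  $ <S>      t t u t t $  expand <S> ::= t t <C>
  2  $ <C> t t  t t u t t $  match t
  3  $ <C> t    t u t t $    match t
  4  $ <C>      u t t $      expand <C> ::= <K> t
  5  $ t <K>    u t t $      expand <K> ::= u
  6  $ t u      u t t $      match u
  7  $ t        t t $        match t
  8  $          t $          error: stack empty but input remains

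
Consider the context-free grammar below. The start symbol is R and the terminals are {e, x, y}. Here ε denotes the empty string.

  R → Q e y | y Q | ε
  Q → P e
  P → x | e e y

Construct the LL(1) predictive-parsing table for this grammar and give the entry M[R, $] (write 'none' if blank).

FIRST(P) = {e, x}
FIRST(Q) = {e, x}  (via P e)
FIRST(R) = {ε, e, x, y}  (via Q e y)
FOLLOW(R) includes $ since R is the start symbol.
FOLLOW(R): R appears on no right-hand side. Thus FOLLOW(R) = {$}.
For R → Q e y: FIRST(Q e y) = {e, x}, so it goes in M[R, t] for t ∈ {e, x}.
For R → y Q: FIRST(y Q) = {y}, so it goes in M[R, t] for t ∈ {y}.
For R → ε: FIRST(ε) = {ε}, so it goes in M[R, t] for t ∈ {}; since ε ∈ FIRST, also for every t ∈ FOLLOW(R) = {$}.

R → ε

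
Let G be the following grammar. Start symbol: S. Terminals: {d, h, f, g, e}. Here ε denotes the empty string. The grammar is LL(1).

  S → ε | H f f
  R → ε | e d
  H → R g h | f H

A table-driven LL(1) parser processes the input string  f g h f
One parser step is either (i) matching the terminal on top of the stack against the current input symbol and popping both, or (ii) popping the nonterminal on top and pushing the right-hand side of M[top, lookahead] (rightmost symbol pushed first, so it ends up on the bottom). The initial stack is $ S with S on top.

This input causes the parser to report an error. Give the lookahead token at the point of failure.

step 1: stack=$ S  input=f g h f $  — expand S → H f f
step 2: stack=$ f f H  input=f g h f $  — expand H → f H
step 3: stack=$ f f H f  input=f g h f $  — match f
step 4: stack=$ f f H  input=g h f $  — expand H → R g h
step 5: stack=$ f f h g R  input=g h f $  — expand R → ε
step 6: stack=$ f f h g  input=g h f $  — match g
step 7: stack=$ f f h  input=h f $  — match h
step 8: stack=$ f f  input=f $  — match f
step 9: stack=$ f  input=$  — error: top is terminal f but lookahead is $

$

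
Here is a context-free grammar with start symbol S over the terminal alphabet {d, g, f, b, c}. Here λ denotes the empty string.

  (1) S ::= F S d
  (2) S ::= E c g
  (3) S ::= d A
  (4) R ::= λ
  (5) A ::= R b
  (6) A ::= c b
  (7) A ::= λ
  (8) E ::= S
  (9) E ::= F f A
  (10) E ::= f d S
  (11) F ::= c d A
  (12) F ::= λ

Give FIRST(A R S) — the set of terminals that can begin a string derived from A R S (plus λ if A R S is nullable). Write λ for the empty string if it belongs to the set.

{b, c, d, f}

FIRST(R): from R::=λ we get {λ}. So FIRST(R) = {λ}.
FIRST(F): from F::=c d A we get {c}; from F::=λ we get {λ}. So FIRST(F) = {λ, c}.
FIRST(A): from A::=R b we get {b}; from A::=c b we get {c}; from A::=λ we get {λ}. So FIRST(A) = {λ, b, c}.
FIRST(S): from S::=F S d we get {c, d, f}; from S::=E c g we get {c, d, f}; from S::=d A we get {d}. So FIRST(S) = {c, d, f}.
FIRST(E): from E::=S we get {c, d, f}; from E::=F f A we get {c, f}; from E::=f d S we get {f}. So FIRST(E) = {c, d, f}.
FIRST(A R S): take FIRST of each symbol in turn, carrying on past any symbol whose FIRST contains λ; result {b, c, d, f}.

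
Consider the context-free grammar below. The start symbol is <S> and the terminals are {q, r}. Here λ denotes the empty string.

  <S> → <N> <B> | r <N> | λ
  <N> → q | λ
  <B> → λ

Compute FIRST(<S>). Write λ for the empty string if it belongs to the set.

FIRST(<N>): from <N>→q we get {q}; from <N>→λ we get {λ}. So FIRST(<N>) = {λ, q}.
FIRST(<B>): from <B>→λ we get {λ}. So FIRST(<B>) = {λ}.
FIRST(<S>): from <S>→<N> <B> we get {λ, q}; from <S>→r <N> we get {r}; from <S>→λ we get {λ}. So FIRST(<S>) = {λ, q, r}.

{λ, q, r}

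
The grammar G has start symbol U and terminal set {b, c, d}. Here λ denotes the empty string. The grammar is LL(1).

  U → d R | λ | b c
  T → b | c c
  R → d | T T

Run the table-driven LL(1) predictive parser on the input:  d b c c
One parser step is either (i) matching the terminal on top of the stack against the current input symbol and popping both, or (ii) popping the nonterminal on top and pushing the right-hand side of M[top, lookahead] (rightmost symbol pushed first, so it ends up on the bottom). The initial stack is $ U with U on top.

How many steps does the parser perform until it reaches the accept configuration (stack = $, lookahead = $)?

8

step 1: stack=$ U  input=d b c c $  — expand U → d R
step 2: stack=$ R d  input=d b c c $  — match d
step 3: stack=$ R  input=b c c $  — expand R → T T
step 4: stack=$ T T  input=b c c $  — expand T → b
step 5: stack=$ T b  input=b c c $  — match b
step 6: stack=$ T  input=c c $  — expand T → c c
step 7: stack=$ c c  input=c c $  — match c
step 8: stack=$ c  input=c $  — match c
Accept reached after 8 steps.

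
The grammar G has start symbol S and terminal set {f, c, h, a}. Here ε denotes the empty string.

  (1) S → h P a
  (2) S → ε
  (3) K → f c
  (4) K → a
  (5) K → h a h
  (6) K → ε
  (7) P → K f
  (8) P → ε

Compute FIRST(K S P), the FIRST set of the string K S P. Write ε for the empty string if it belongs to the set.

FIRST(S): from S→h P a we get {h}; from S→ε we get {ε}. So FIRST(S) = {ε, h}.
FIRST(K): from K→f c we get {f}; from K→a we get {a}; from K→h a h we get {h}; from K→ε we get {ε}. So FIRST(K) = {ε, a, f, h}.
FIRST(P): from P→K f we get {a, f, h}; from P→ε we get {ε}. So FIRST(P) = {ε, a, f, h}.
FIRST(K S P): take FIRST of each symbol in turn, carrying on past any symbol whose FIRST contains ε; result {ε, a, f, h}.

{ε, a, f, h}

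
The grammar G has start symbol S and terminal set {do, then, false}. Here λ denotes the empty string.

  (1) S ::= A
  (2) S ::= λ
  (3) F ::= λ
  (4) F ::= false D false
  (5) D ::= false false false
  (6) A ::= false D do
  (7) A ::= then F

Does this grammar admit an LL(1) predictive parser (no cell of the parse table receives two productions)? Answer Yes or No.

FIRST(S) = {λ, false, then}
FIRST(F) = {λ, false}
FIRST(D) = {false}
FIRST(A) = {false, then}
FOLLOW(S) = {$}
FOLLOW(F) = {$}
FOLLOW(D) = {do, false}
FOLLOW(A) = {$}
Each cell of M receives at most one production.

Yes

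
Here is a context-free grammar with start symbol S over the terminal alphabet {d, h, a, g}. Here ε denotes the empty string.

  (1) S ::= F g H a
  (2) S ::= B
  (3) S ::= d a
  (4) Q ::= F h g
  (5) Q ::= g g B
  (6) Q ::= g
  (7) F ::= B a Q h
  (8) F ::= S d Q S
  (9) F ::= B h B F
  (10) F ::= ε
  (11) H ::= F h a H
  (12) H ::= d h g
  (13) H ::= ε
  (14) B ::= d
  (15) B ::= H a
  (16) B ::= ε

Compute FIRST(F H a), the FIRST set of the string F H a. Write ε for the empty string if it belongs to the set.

FIRST(S) = {ε, a, d, g, h}  (via F g H a, B)
FIRST(Q) = {a, d, g, h}  (via F h g)
FIRST(F) = {ε, a, d, g, h}  (via B a Q h, S d Q S, B h B F)
FIRST(H) = {ε, a, d, g, h}  (via F h a H)
FIRST(B) = {ε, a, d, g, h}  (via H a)
FIRST(F H a): take FIRST of each symbol in turn, carrying on past any symbol whose FIRST contains ε; result {a, d, g, h}.

{a, d, g, h}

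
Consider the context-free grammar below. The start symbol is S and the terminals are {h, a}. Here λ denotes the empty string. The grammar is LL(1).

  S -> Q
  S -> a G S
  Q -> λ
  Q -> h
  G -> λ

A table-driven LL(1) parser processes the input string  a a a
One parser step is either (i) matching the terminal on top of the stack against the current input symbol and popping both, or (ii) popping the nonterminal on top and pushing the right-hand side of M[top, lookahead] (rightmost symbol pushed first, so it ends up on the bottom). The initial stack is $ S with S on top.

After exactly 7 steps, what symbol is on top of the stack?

step 1: stack=$ S  input=a a a $  — expand S -> a G S
step 2: stack=$ S G a  input=a a a $  — match a
step 3: stack=$ S G  input=a a $  — expand G -> λ
step 4: stack=$ S  input=a a $  — expand S -> a G S
step 5: stack=$ S G a  input=a a $  — match a
step 6: stack=$ S G  input=a $  — expand G -> λ
step 7: stack=$ S  input=a $  — expand S -> a G S
Stack after step 7: $ S G a (top = a).

a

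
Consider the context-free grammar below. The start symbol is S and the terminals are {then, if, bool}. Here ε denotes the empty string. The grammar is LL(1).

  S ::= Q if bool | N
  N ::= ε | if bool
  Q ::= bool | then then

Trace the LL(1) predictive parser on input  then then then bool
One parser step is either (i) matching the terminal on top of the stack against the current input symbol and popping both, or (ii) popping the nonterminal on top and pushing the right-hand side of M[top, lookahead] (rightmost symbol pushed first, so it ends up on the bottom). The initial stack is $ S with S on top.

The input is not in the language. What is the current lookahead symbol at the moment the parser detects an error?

step 1: stack=$ S  input=then then then bool $  — expand S ::= Q if bool
step 2: stack=$ bool if Q  input=then then then bool $  — expand Q ::= then then
step 3: stack=$ bool if then then  input=then then then bool $  — match then
step 4: stack=$ bool if then  input=then then bool $  — match then
step 5: stack=$ bool if  input=then bool $  — error: top is terminal if but lookahead is then

then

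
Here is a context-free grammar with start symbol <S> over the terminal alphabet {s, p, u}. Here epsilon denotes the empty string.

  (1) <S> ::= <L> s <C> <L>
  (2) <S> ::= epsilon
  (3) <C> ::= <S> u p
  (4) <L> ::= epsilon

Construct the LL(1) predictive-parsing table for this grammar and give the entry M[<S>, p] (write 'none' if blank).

FIRST(<L>) = {epsilon}
FIRST(<S>) = {epsilon, s}  (via <L> s <C> <L>)
FIRST(<C>) = {s, u}  (via <S> u p)
FOLLOW(<S>) includes $ since <S> is the start symbol.
FOLLOW(<S>): in <C>::=<S> u p, <S> is followed by u p with FIRST {u}. Thus FOLLOW(<S>) = {$, u}.
For <S> ::= <L> s <C> <L>: FIRST(<L> s <C> <L>) = {s}, so it goes in M[<S>, t] for t ∈ {s}.
For <S> ::= epsilon: FIRST(epsilon) = {epsilon}, so it goes in M[<S>, t] for t ∈ {}; since epsilon ∈ FIRST, also for every t ∈ FOLLOW(<S>) = {$, u}.
None of these place a production in M[<S>, p].

none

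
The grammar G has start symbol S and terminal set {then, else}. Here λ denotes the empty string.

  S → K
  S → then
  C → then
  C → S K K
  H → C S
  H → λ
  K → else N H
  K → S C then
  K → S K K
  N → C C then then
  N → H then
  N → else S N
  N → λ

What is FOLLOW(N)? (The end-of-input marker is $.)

{$, else, then}

FIRST(S): from S→K we get {else, then}; from S→then we get {then}. So FIRST(S) = {else, then}.
FIRST(C): from C→then we get {then}; from C→S K K we get {else, then}. So FIRST(C) = {else, then}.
FIRST(K): from K→else N H we get {else}; from K→S C then we get {else, then}; from K→S K K we get {else, then}. So FIRST(K) = {else, then}.
FIRST(H): from H→C S we get {else, then}; from H→λ we get {λ}. So FIRST(H) = {λ, else, then}.
FIRST(N): from N→C C then then we get {else, then}; from N→H then we get {else, then}; from N→else S N we get {else}; from N→λ we get {λ}. So FIRST(N) = {λ, else, then}.
FOLLOW(S) includes $ since S is the start symbol.
FOLLOW(C): in H→C S, C is followed by S with FIRST {else, then}; in K→S C then, C is followed by then with FIRST {then}; in N→C C then then (occurrence 1), C is followed by C then then with FIRST {else, then}; in N→C C then then (occurrence 2), C is followed by then then with FIRST {then}. Thus FOLLOW(C) = {else, then}.
FOLLOW(S): in C→S K K, S is followed by K K with FIRST {else, then}; in H→C S, the suffix after S is empty, so FOLLOW(S) ⊇ FOLLOW(H) = {$, else, then}; in K→S C then, S is followed by C then with FIRST {else, then}; in K→S K K, S is followed by K K with FIRST {else, then}; in N→else S N, S is followed by N with FIRST {λ, else, then}; in N→else S N, the suffix after S is nullable, so FOLLOW(S) ⊇ FOLLOW(N) = {$, else, then}. Thus FOLLOW(S) = {$, else, then}.
FOLLOW(K): in S→K, the suffix after K is empty, so FOLLOW(K) ⊇ FOLLOW(S) = {$, else, then}; in C→S K K (occurrence 1), K is followed by K with FIRST {else, then}; in C→S K K (occurrence 2), the suffix after K is empty, so FOLLOW(K) ⊇ FOLLOW(C) = {else, then}; in K→S K K (occurrence 1), K is followed by K with FIRST {else, then}; in K→S K K (occurrence 2), the suffix after K is empty (adds nothing new). Thus FOLLOW(K) = {$, else, then}.
FOLLOW(H): in K→else N H, the suffix after H is empty, so FOLLOW(H) ⊇ FOLLOW(K) = {$, else, then}; in N→H then, H is followed by then with FIRST {then}. Thus FOLLOW(H) = {$, else, then}.
FOLLOW(N): in K→else N H, N is followed by H with FIRST {λ, else, then}; in K→else N H, the suffix after N is nullable, so FOLLOW(N) ⊇ FOLLOW(K) = {$, else, then}; in N→else S N, the suffix after N is empty (adds nothing new). Thus FOLLOW(N) = {$, else, then}.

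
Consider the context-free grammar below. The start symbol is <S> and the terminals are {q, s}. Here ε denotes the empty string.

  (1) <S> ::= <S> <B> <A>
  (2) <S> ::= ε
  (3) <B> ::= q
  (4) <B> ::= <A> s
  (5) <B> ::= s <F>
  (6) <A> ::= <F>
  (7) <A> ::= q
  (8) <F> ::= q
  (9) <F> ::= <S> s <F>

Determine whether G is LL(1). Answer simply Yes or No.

No

FIRST(<S>) = {ε, q, s}
FIRST(<B>) = {q, s}
FIRST(<A>) = {q, s}
FIRST(<F>) = {q, s}
FOLLOW(<S>) = {$, q, s}
FOLLOW(<B>) = {q, s}
FOLLOW(<A>) = {$, q, s}
FOLLOW(<F>) = {$, q, s}
Cell M[<A>, q] receives both <A> ::= <F> and <A> ::= q — the grammar is not LL(1).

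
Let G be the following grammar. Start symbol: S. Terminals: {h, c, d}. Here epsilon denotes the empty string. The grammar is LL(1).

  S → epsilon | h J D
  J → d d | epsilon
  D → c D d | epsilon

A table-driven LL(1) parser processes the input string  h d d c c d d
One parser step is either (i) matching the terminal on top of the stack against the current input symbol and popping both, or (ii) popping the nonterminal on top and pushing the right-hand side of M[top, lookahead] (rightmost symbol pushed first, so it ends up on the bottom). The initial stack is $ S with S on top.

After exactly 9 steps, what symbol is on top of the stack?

D

step 1: stack=$ S  input=h d d c c d d $  — expand S → h J D
step 2: stack=$ D J h  input=h d d c c d d $  — match h
step 3: stack=$ D J  input=d d c c d d $  — expand J → d d
step 4: stack=$ D d d  input=d d c c d d $  — match d
step 5: stack=$ D d  input=d c c d d $  — match d
step 6: stack=$ D  input=c c d d $  — expand D → c D d
step 7: stack=$ d D c  input=c c d d $  — match c
step 8: stack=$ d D  input=c d d $  — expand D → c D d
step 9: stack=$ d d D c  input=c d d $  — match c
Stack after step 9: $ d d D (top = D).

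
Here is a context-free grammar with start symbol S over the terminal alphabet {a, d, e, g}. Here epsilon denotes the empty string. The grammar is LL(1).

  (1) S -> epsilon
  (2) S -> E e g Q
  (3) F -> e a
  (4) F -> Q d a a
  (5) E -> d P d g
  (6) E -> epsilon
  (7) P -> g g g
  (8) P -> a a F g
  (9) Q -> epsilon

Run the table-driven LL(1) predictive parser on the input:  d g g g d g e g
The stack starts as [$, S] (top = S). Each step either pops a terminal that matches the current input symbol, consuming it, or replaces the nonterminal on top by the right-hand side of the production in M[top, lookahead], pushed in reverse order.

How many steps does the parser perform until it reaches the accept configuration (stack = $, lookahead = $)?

12

step 1: stack=$ S  input=d g g g d g e g $  — expand S -> E e g Q
step 2: stack=$ Q g e E  input=d g g g d g e g $  — expand E -> d P d g
step 3: stack=$ Q g e g d P d  input=d g g g d g e g $  — match d
step 4: stack=$ Q g e g d P  input=g g g d g e g $  — expand P -> g g g
step 5: stack=$ Q g e g d g g g  input=g g g d g e g $  — match g
step 6: stack=$ Q g e g d g g  input=g g d g e g $  — match g
step 7: stack=$ Q g e g d g  input=g d g e g $  — match g
step 8: stack=$ Q g e g d  input=d g e g $  — match d
step 9: stack=$ Q g e g  input=g e g $  — match g
step 10: stack=$ Q g e  input=e g $  — match e
step 11: stack=$ Q g  input=g $  — match g
step 12: stack=$ Q  input=$  — expand Q -> epsilon
Accept reached after 12 steps.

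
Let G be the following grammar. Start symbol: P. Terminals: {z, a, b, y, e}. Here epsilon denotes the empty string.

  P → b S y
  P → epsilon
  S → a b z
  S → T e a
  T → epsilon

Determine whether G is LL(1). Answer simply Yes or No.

Yes

FIRST(P) = {epsilon, b}
FIRST(S) = {a, e}
FIRST(T) = {epsilon}
FOLLOW(P) = {$}
FOLLOW(S) = {y}
FOLLOW(T) = {e}
Each cell of M receives at most one production.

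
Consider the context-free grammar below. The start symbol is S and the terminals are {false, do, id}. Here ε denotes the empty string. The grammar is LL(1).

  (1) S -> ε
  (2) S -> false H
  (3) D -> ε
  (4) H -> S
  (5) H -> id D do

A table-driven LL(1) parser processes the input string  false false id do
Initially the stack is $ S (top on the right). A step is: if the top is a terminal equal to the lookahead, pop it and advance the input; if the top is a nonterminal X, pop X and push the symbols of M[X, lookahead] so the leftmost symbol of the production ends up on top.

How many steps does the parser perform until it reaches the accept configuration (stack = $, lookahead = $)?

9

step 1: stack=$ S  input=false false id do $  — expand S -> false H
step 2: stack=$ H false  input=false false id do $  — match false
step 3: stack=$ H  input=false id do $  — expand H -> S
step 4: stack=$ S  input=false id do $  — expand S -> false H
step 5: stack=$ H false  input=false id do $  — match false
step 6: stack=$ H  input=id do $  — expand H -> id D do
step 7: stack=$ do D id  input=id do $  — match id
step 8: stack=$ do D  input=do $  — expand D -> ε
step 9: stack=$ do  input=do $  — match do
Accept reached after 9 steps.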